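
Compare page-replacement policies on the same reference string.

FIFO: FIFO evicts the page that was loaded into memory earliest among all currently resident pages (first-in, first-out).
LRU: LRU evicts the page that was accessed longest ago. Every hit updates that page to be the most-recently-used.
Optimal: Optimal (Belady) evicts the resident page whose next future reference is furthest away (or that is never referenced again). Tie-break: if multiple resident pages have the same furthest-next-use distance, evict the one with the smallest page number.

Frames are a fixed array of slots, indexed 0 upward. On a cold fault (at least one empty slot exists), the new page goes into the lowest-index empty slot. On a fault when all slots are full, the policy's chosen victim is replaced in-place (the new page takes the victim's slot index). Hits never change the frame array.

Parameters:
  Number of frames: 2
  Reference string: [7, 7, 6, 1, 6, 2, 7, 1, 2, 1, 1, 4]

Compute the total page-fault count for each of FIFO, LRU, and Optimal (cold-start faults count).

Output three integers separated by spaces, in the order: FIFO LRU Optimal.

--- FIFO ---
  step 0: ref 7 -> FAULT, frames=[7,-] (faults so far: 1)
  step 1: ref 7 -> HIT, frames=[7,-] (faults so far: 1)
  step 2: ref 6 -> FAULT, frames=[7,6] (faults so far: 2)
  step 3: ref 1 -> FAULT, evict 7, frames=[1,6] (faults so far: 3)
  step 4: ref 6 -> HIT, frames=[1,6] (faults so far: 3)
  step 5: ref 2 -> FAULT, evict 6, frames=[1,2] (faults so far: 4)
  step 6: ref 7 -> FAULT, evict 1, frames=[7,2] (faults so far: 5)
  step 7: ref 1 -> FAULT, evict 2, frames=[7,1] (faults so far: 6)
  step 8: ref 2 -> FAULT, evict 7, frames=[2,1] (faults so far: 7)
  step 9: ref 1 -> HIT, frames=[2,1] (faults so far: 7)
  step 10: ref 1 -> HIT, frames=[2,1] (faults so far: 7)
  step 11: ref 4 -> FAULT, evict 1, frames=[2,4] (faults so far: 8)
  FIFO total faults: 8
--- LRU ---
  step 0: ref 7 -> FAULT, frames=[7,-] (faults so far: 1)
  step 1: ref 7 -> HIT, frames=[7,-] (faults so far: 1)
  step 2: ref 6 -> FAULT, frames=[7,6] (faults so far: 2)
  step 3: ref 1 -> FAULT, evict 7, frames=[1,6] (faults so far: 3)
  step 4: ref 6 -> HIT, frames=[1,6] (faults so far: 3)
  step 5: ref 2 -> FAULT, evict 1, frames=[2,6] (faults so far: 4)
  step 6: ref 7 -> FAULT, evict 6, frames=[2,7] (faults so far: 5)
  step 7: ref 1 -> FAULT, evict 2, frames=[1,7] (faults so far: 6)
  step 8: ref 2 -> FAULT, evict 7, frames=[1,2] (faults so far: 7)
  step 9: ref 1 -> HIT, frames=[1,2] (faults so far: 7)
  step 10: ref 1 -> HIT, frames=[1,2] (faults so far: 7)
  step 11: ref 4 -> FAULT, evict 2, frames=[1,4] (faults so far: 8)
  LRU total faults: 8
--- Optimal ---
  step 0: ref 7 -> FAULT, frames=[7,-] (faults so far: 1)
  step 1: ref 7 -> HIT, frames=[7,-] (faults so far: 1)
  step 2: ref 6 -> FAULT, frames=[7,6] (faults so far: 2)
  step 3: ref 1 -> FAULT, evict 7, frames=[1,6] (faults so far: 3)
  step 4: ref 6 -> HIT, frames=[1,6] (faults so far: 3)
  step 5: ref 2 -> FAULT, evict 6, frames=[1,2] (faults so far: 4)
  step 6: ref 7 -> FAULT, evict 2, frames=[1,7] (faults so far: 5)
  step 7: ref 1 -> HIT, frames=[1,7] (faults so far: 5)
  step 8: ref 2 -> FAULT, evict 7, frames=[1,2] (faults so far: 6)
  step 9: ref 1 -> HIT, frames=[1,2] (faults so far: 6)
  step 10: ref 1 -> HIT, frames=[1,2] (faults so far: 6)
  step 11: ref 4 -> FAULT, evict 1, frames=[4,2] (faults so far: 7)
  Optimal total faults: 7

Answer: 8 8 7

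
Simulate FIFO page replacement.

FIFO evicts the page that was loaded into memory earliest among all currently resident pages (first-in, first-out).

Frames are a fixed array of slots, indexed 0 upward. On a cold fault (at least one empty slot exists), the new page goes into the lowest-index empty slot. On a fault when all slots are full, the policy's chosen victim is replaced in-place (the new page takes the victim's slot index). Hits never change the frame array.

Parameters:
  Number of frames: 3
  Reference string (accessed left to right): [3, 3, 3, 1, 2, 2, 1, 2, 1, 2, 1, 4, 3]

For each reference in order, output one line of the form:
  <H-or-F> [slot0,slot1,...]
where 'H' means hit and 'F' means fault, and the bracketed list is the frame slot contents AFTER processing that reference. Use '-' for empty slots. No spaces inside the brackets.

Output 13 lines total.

F [3,-,-]
H [3,-,-]
H [3,-,-]
F [3,1,-]
F [3,1,2]
H [3,1,2]
H [3,1,2]
H [3,1,2]
H [3,1,2]
H [3,1,2]
H [3,1,2]
F [4,1,2]
F [4,3,2]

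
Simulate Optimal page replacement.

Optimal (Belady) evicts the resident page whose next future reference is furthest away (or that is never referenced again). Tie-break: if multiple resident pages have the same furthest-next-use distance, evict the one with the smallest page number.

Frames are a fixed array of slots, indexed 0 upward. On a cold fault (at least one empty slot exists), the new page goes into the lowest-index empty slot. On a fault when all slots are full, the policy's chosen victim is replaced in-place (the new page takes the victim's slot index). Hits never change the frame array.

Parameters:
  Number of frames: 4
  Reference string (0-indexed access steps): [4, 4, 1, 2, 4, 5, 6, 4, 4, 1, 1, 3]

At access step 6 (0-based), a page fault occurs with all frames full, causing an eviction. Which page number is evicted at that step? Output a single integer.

Answer: 2

Derivation:
Step 0: ref 4 -> FAULT, frames=[4,-,-,-]
Step 1: ref 4 -> HIT, frames=[4,-,-,-]
Step 2: ref 1 -> FAULT, frames=[4,1,-,-]
Step 3: ref 2 -> FAULT, frames=[4,1,2,-]
Step 4: ref 4 -> HIT, frames=[4,1,2,-]
Step 5: ref 5 -> FAULT, frames=[4,1,2,5]
Step 6: ref 6 -> FAULT, evict 2, frames=[4,1,6,5]
At step 6: evicted page 2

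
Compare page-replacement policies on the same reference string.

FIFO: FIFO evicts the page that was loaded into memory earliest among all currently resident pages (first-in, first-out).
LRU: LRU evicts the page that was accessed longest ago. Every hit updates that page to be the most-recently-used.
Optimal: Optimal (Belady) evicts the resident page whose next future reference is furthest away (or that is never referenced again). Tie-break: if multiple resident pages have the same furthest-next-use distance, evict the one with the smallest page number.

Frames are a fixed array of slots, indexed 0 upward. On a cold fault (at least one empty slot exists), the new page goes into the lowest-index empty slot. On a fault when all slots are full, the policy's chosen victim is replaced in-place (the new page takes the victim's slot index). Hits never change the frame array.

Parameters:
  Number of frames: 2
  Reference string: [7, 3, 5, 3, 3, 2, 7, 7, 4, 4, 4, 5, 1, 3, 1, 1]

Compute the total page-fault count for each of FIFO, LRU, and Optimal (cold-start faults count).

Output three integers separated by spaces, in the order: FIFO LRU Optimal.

--- FIFO ---
  step 0: ref 7 -> FAULT, frames=[7,-] (faults so far: 1)
  step 1: ref 3 -> FAULT, frames=[7,3] (faults so far: 2)
  step 2: ref 5 -> FAULT, evict 7, frames=[5,3] (faults so far: 3)
  step 3: ref 3 -> HIT, frames=[5,3] (faults so far: 3)
  step 4: ref 3 -> HIT, frames=[5,3] (faults so far: 3)
  step 5: ref 2 -> FAULT, evict 3, frames=[5,2] (faults so far: 4)
  step 6: ref 7 -> FAULT, evict 5, frames=[7,2] (faults so far: 5)
  step 7: ref 7 -> HIT, frames=[7,2] (faults so far: 5)
  step 8: ref 4 -> FAULT, evict 2, frames=[7,4] (faults so far: 6)
  step 9: ref 4 -> HIT, frames=[7,4] (faults so far: 6)
  step 10: ref 4 -> HIT, frames=[7,4] (faults so far: 6)
  step 11: ref 5 -> FAULT, evict 7, frames=[5,4] (faults so far: 7)
  step 12: ref 1 -> FAULT, evict 4, frames=[5,1] (faults so far: 8)
  step 13: ref 3 -> FAULT, evict 5, frames=[3,1] (faults so far: 9)
  step 14: ref 1 -> HIT, frames=[3,1] (faults so far: 9)
  step 15: ref 1 -> HIT, frames=[3,1] (faults so far: 9)
  FIFO total faults: 9
--- LRU ---
  step 0: ref 7 -> FAULT, frames=[7,-] (faults so far: 1)
  step 1: ref 3 -> FAULT, frames=[7,3] (faults so far: 2)
  step 2: ref 5 -> FAULT, evict 7, frames=[5,3] (faults so far: 3)
  step 3: ref 3 -> HIT, frames=[5,3] (faults so far: 3)
  step 4: ref 3 -> HIT, frames=[5,3] (faults so far: 3)
  step 5: ref 2 -> FAULT, evict 5, frames=[2,3] (faults so far: 4)
  step 6: ref 7 -> FAULT, evict 3, frames=[2,7] (faults so far: 5)
  step 7: ref 7 -> HIT, frames=[2,7] (faults so far: 5)
  step 8: ref 4 -> FAULT, evict 2, frames=[4,7] (faults so far: 6)
  step 9: ref 4 -> HIT, frames=[4,7] (faults so far: 6)
  step 10: ref 4 -> HIT, frames=[4,7] (faults so far: 6)
  step 11: ref 5 -> FAULT, evict 7, frames=[4,5] (faults so far: 7)
  step 12: ref 1 -> FAULT, evict 4, frames=[1,5] (faults so far: 8)
  step 13: ref 3 -> FAULT, evict 5, frames=[1,3] (faults so far: 9)
  step 14: ref 1 -> HIT, frames=[1,3] (faults so far: 9)
  step 15: ref 1 -> HIT, frames=[1,3] (faults so far: 9)
  LRU total faults: 9
--- Optimal ---
  step 0: ref 7 -> FAULT, frames=[7,-] (faults so far: 1)
  step 1: ref 3 -> FAULT, frames=[7,3] (faults so far: 2)
  step 2: ref 5 -> FAULT, evict 7, frames=[5,3] (faults so far: 3)
  step 3: ref 3 -> HIT, frames=[5,3] (faults so far: 3)
  step 4: ref 3 -> HIT, frames=[5,3] (faults so far: 3)
  step 5: ref 2 -> FAULT, evict 3, frames=[5,2] (faults so far: 4)
  step 6: ref 7 -> FAULT, evict 2, frames=[5,7] (faults so far: 5)
  step 7: ref 7 -> HIT, frames=[5,7] (faults so far: 5)
  step 8: ref 4 -> FAULT, evict 7, frames=[5,4] (faults so far: 6)
  step 9: ref 4 -> HIT, frames=[5,4] (faults so far: 6)
  step 10: ref 4 -> HIT, frames=[5,4] (faults so far: 6)
  step 11: ref 5 -> HIT, frames=[5,4] (faults so far: 6)
  step 12: ref 1 -> FAULT, evict 4, frames=[5,1] (faults so far: 7)
  step 13: ref 3 -> FAULT, evict 5, frames=[3,1] (faults so far: 8)
  step 14: ref 1 -> HIT, frames=[3,1] (faults so far: 8)
  step 15: ref 1 -> HIT, frames=[3,1] (faults so far: 8)
  Optimal total faults: 8

Answer: 9 9 8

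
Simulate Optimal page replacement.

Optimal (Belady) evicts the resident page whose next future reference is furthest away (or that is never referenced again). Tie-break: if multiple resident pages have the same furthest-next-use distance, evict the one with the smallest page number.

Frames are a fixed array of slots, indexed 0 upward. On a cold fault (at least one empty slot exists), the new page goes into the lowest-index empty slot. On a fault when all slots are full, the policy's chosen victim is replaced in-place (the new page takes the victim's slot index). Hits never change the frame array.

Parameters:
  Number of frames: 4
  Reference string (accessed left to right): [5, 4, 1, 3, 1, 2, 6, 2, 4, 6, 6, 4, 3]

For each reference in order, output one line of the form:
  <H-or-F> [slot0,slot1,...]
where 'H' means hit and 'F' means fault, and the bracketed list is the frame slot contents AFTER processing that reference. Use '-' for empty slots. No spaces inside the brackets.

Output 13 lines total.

F [5,-,-,-]
F [5,4,-,-]
F [5,4,1,-]
F [5,4,1,3]
H [5,4,1,3]
F [5,4,2,3]
F [6,4,2,3]
H [6,4,2,3]
H [6,4,2,3]
H [6,4,2,3]
H [6,4,2,3]
H [6,4,2,3]
H [6,4,2,3]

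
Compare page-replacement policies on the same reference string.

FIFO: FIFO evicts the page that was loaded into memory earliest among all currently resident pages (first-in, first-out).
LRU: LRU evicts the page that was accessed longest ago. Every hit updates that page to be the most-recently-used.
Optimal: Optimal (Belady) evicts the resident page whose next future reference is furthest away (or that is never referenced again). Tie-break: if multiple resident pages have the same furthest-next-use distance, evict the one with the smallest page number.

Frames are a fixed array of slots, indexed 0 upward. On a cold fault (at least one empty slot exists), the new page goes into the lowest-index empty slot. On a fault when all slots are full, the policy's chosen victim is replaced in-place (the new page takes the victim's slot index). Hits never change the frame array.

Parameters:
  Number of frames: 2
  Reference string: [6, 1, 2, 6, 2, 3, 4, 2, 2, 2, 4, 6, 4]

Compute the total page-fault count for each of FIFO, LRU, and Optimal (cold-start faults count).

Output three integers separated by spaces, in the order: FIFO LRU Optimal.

Answer: 9 8 6

Derivation:
--- FIFO ---
  step 0: ref 6 -> FAULT, frames=[6,-] (faults so far: 1)
  step 1: ref 1 -> FAULT, frames=[6,1] (faults so far: 2)
  step 2: ref 2 -> FAULT, evict 6, frames=[2,1] (faults so far: 3)
  step 3: ref 6 -> FAULT, evict 1, frames=[2,6] (faults so far: 4)
  step 4: ref 2 -> HIT, frames=[2,6] (faults so far: 4)
  step 5: ref 3 -> FAULT, evict 2, frames=[3,6] (faults so far: 5)
  step 6: ref 4 -> FAULT, evict 6, frames=[3,4] (faults so far: 6)
  step 7: ref 2 -> FAULT, evict 3, frames=[2,4] (faults so far: 7)
  step 8: ref 2 -> HIT, frames=[2,4] (faults so far: 7)
  step 9: ref 2 -> HIT, frames=[2,4] (faults so far: 7)
  step 10: ref 4 -> HIT, frames=[2,4] (faults so far: 7)
  step 11: ref 6 -> FAULT, evict 4, frames=[2,6] (faults so far: 8)
  step 12: ref 4 -> FAULT, evict 2, frames=[4,6] (faults so far: 9)
  FIFO total faults: 9
--- LRU ---
  step 0: ref 6 -> FAULT, frames=[6,-] (faults so far: 1)
  step 1: ref 1 -> FAULT, frames=[6,1] (faults so far: 2)
  step 2: ref 2 -> FAULT, evict 6, frames=[2,1] (faults so far: 3)
  step 3: ref 6 -> FAULT, evict 1, frames=[2,6] (faults so far: 4)
  step 4: ref 2 -> HIT, frames=[2,6] (faults so far: 4)
  step 5: ref 3 -> FAULT, evict 6, frames=[2,3] (faults so far: 5)
  step 6: ref 4 -> FAULT, evict 2, frames=[4,3] (faults so far: 6)
  step 7: ref 2 -> FAULT, evict 3, frames=[4,2] (faults so far: 7)
  step 8: ref 2 -> HIT, frames=[4,2] (faults so far: 7)
  step 9: ref 2 -> HIT, frames=[4,2] (faults so far: 7)
  step 10: ref 4 -> HIT, frames=[4,2] (faults so far: 7)
  step 11: ref 6 -> FAULT, evict 2, frames=[4,6] (faults so far: 8)
  step 12: ref 4 -> HIT, frames=[4,6] (faults so far: 8)
  LRU total faults: 8
--- Optimal ---
  step 0: ref 6 -> FAULT, frames=[6,-] (faults so far: 1)
  step 1: ref 1 -> FAULT, frames=[6,1] (faults so far: 2)
  step 2: ref 2 -> FAULT, evict 1, frames=[6,2] (faults so far: 3)
  step 3: ref 6 -> HIT, frames=[6,2] (faults so far: 3)
  step 4: ref 2 -> HIT, frames=[6,2] (faults so far: 3)
  step 5: ref 3 -> FAULT, evict 6, frames=[3,2] (faults so far: 4)
  step 6: ref 4 -> FAULT, evict 3, frames=[4,2] (faults so far: 5)
  step 7: ref 2 -> HIT, frames=[4,2] (faults so far: 5)
  step 8: ref 2 -> HIT, frames=[4,2] (faults so far: 5)
  step 9: ref 2 -> HIT, frames=[4,2] (faults so far: 5)
  step 10: ref 4 -> HIT, frames=[4,2] (faults so far: 5)
  step 11: ref 6 -> FAULT, evict 2, frames=[4,6] (faults so far: 6)
  step 12: ref 4 -> HIT, frames=[4,6] (faults so far: 6)
  Optimal total faults: 6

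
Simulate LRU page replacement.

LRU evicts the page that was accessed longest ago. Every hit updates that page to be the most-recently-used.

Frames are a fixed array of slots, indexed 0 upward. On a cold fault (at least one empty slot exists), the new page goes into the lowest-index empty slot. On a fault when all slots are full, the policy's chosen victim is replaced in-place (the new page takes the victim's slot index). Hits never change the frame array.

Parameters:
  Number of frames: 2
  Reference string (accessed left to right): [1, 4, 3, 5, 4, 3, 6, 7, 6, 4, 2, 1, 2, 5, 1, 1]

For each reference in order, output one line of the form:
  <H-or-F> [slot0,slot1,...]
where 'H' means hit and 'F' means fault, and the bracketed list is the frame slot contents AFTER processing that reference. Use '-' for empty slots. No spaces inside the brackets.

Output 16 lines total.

F [1,-]
F [1,4]
F [3,4]
F [3,5]
F [4,5]
F [4,3]
F [6,3]
F [6,7]
H [6,7]
F [6,4]
F [2,4]
F [2,1]
H [2,1]
F [2,5]
F [1,5]
H [1,5]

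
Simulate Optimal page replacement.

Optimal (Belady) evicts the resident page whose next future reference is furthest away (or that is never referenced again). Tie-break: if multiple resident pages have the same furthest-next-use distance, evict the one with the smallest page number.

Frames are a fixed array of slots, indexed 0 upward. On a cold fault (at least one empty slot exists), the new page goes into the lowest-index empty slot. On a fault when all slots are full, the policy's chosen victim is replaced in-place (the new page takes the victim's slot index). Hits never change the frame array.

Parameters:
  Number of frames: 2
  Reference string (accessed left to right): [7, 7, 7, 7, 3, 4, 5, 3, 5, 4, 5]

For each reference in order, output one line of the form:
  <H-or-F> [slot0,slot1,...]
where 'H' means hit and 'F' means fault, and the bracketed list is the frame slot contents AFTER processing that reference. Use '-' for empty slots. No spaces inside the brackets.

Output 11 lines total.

F [7,-]
H [7,-]
H [7,-]
H [7,-]
F [7,3]
F [4,3]
F [5,3]
H [5,3]
H [5,3]
F [5,4]
H [5,4]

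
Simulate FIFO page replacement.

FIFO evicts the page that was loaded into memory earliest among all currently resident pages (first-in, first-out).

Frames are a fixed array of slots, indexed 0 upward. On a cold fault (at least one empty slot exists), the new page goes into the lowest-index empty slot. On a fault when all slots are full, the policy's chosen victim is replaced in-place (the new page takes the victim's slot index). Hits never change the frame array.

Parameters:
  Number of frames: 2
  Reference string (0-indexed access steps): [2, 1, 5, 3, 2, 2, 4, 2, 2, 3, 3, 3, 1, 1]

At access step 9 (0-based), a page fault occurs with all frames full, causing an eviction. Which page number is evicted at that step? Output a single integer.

Answer: 2

Derivation:
Step 0: ref 2 -> FAULT, frames=[2,-]
Step 1: ref 1 -> FAULT, frames=[2,1]
Step 2: ref 5 -> FAULT, evict 2, frames=[5,1]
Step 3: ref 3 -> FAULT, evict 1, frames=[5,3]
Step 4: ref 2 -> FAULT, evict 5, frames=[2,3]
Step 5: ref 2 -> HIT, frames=[2,3]
Step 6: ref 4 -> FAULT, evict 3, frames=[2,4]
Step 7: ref 2 -> HIT, frames=[2,4]
Step 8: ref 2 -> HIT, frames=[2,4]
Step 9: ref 3 -> FAULT, evict 2, frames=[3,4]
At step 9: evicted page 2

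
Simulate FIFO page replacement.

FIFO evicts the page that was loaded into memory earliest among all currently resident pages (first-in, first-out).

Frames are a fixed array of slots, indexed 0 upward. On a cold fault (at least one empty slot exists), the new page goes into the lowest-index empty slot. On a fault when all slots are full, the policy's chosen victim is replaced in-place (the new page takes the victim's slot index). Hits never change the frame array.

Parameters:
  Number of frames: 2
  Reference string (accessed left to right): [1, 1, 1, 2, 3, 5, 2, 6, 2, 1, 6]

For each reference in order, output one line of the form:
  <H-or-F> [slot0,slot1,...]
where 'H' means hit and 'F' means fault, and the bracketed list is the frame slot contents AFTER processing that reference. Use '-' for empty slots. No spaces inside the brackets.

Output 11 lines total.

F [1,-]
H [1,-]
H [1,-]
F [1,2]
F [3,2]
F [3,5]
F [2,5]
F [2,6]
H [2,6]
F [1,6]
H [1,6]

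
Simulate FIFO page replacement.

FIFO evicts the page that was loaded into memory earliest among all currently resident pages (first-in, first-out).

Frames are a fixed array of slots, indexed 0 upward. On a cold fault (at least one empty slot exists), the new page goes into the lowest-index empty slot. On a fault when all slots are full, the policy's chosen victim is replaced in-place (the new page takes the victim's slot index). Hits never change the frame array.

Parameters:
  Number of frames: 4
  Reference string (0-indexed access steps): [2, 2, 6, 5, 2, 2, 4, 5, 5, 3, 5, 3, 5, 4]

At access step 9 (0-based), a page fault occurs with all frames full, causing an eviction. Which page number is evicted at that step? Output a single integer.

Answer: 2

Derivation:
Step 0: ref 2 -> FAULT, frames=[2,-,-,-]
Step 1: ref 2 -> HIT, frames=[2,-,-,-]
Step 2: ref 6 -> FAULT, frames=[2,6,-,-]
Step 3: ref 5 -> FAULT, frames=[2,6,5,-]
Step 4: ref 2 -> HIT, frames=[2,6,5,-]
Step 5: ref 2 -> HIT, frames=[2,6,5,-]
Step 6: ref 4 -> FAULT, frames=[2,6,5,4]
Step 7: ref 5 -> HIT, frames=[2,6,5,4]
Step 8: ref 5 -> HIT, frames=[2,6,5,4]
Step 9: ref 3 -> FAULT, evict 2, frames=[3,6,5,4]
At step 9: evicted page 2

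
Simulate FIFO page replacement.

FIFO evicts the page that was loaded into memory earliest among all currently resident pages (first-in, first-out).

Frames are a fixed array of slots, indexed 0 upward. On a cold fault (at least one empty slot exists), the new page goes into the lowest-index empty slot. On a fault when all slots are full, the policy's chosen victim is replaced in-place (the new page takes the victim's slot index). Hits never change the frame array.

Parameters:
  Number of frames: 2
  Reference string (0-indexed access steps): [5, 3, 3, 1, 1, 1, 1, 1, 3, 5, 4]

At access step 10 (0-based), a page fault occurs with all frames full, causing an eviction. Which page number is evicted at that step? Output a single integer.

Answer: 1

Derivation:
Step 0: ref 5 -> FAULT, frames=[5,-]
Step 1: ref 3 -> FAULT, frames=[5,3]
Step 2: ref 3 -> HIT, frames=[5,3]
Step 3: ref 1 -> FAULT, evict 5, frames=[1,3]
Step 4: ref 1 -> HIT, frames=[1,3]
Step 5: ref 1 -> HIT, frames=[1,3]
Step 6: ref 1 -> HIT, frames=[1,3]
Step 7: ref 1 -> HIT, frames=[1,3]
Step 8: ref 3 -> HIT, frames=[1,3]
Step 9: ref 5 -> FAULT, evict 3, frames=[1,5]
Step 10: ref 4 -> FAULT, evict 1, frames=[4,5]
At step 10: evicted page 1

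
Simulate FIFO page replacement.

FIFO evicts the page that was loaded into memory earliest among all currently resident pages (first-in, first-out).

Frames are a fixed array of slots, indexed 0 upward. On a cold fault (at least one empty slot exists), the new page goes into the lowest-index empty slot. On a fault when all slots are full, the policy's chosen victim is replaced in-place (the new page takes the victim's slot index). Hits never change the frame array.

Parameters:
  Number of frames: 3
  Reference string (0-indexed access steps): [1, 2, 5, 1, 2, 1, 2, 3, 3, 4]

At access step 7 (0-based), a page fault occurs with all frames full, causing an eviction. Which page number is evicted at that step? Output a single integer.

Step 0: ref 1 -> FAULT, frames=[1,-,-]
Step 1: ref 2 -> FAULT, frames=[1,2,-]
Step 2: ref 5 -> FAULT, frames=[1,2,5]
Step 3: ref 1 -> HIT, frames=[1,2,5]
Step 4: ref 2 -> HIT, frames=[1,2,5]
Step 5: ref 1 -> HIT, frames=[1,2,5]
Step 6: ref 2 -> HIT, frames=[1,2,5]
Step 7: ref 3 -> FAULT, evict 1, frames=[3,2,5]
At step 7: evicted page 1

Answer: 1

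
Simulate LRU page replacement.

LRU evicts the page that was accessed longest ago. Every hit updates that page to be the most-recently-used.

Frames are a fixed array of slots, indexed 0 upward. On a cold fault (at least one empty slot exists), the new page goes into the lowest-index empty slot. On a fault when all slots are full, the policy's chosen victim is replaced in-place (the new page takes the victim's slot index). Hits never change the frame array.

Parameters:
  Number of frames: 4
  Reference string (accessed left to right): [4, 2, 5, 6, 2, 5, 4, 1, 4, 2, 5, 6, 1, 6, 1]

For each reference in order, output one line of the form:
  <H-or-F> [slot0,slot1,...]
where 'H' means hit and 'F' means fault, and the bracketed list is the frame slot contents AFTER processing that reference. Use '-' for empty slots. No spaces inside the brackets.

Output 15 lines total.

F [4,-,-,-]
F [4,2,-,-]
F [4,2,5,-]
F [4,2,5,6]
H [4,2,5,6]
H [4,2,5,6]
H [4,2,5,6]
F [4,2,5,1]
H [4,2,5,1]
H [4,2,5,1]
H [4,2,5,1]
F [4,2,5,6]
F [1,2,5,6]
H [1,2,5,6]
H [1,2,5,6]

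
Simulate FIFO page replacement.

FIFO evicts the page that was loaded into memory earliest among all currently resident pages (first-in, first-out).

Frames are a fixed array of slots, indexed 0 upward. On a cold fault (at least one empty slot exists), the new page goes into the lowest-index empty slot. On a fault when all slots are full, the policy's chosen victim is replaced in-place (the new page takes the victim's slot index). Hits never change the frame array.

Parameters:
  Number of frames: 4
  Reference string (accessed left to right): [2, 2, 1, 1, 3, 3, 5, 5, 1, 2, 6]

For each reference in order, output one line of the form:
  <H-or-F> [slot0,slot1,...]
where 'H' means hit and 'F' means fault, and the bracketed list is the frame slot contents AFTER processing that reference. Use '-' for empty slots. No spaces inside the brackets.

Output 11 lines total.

F [2,-,-,-]
H [2,-,-,-]
F [2,1,-,-]
H [2,1,-,-]
F [2,1,3,-]
H [2,1,3,-]
F [2,1,3,5]
H [2,1,3,5]
H [2,1,3,5]
H [2,1,3,5]
F [6,1,3,5]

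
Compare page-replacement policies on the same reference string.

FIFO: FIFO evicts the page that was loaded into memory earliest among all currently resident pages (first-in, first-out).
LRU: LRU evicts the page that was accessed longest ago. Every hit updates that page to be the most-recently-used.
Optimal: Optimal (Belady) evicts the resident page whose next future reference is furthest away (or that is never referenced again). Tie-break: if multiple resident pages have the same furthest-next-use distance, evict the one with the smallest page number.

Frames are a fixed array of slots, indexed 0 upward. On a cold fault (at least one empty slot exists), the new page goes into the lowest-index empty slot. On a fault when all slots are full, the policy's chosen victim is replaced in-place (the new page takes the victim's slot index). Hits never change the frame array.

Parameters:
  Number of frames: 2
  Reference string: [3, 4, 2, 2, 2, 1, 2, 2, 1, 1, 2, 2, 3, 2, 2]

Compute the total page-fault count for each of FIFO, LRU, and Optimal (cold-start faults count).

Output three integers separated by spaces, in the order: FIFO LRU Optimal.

--- FIFO ---
  step 0: ref 3 -> FAULT, frames=[3,-] (faults so far: 1)
  step 1: ref 4 -> FAULT, frames=[3,4] (faults so far: 2)
  step 2: ref 2 -> FAULT, evict 3, frames=[2,4] (faults so far: 3)
  step 3: ref 2 -> HIT, frames=[2,4] (faults so far: 3)
  step 4: ref 2 -> HIT, frames=[2,4] (faults so far: 3)
  step 5: ref 1 -> FAULT, evict 4, frames=[2,1] (faults so far: 4)
  step 6: ref 2 -> HIT, frames=[2,1] (faults so far: 4)
  step 7: ref 2 -> HIT, frames=[2,1] (faults so far: 4)
  step 8: ref 1 -> HIT, frames=[2,1] (faults so far: 4)
  step 9: ref 1 -> HIT, frames=[2,1] (faults so far: 4)
  step 10: ref 2 -> HIT, frames=[2,1] (faults so far: 4)
  step 11: ref 2 -> HIT, frames=[2,1] (faults so far: 4)
  step 12: ref 3 -> FAULT, evict 2, frames=[3,1] (faults so far: 5)
  step 13: ref 2 -> FAULT, evict 1, frames=[3,2] (faults so far: 6)
  step 14: ref 2 -> HIT, frames=[3,2] (faults so far: 6)
  FIFO total faults: 6
--- LRU ---
  step 0: ref 3 -> FAULT, frames=[3,-] (faults so far: 1)
  step 1: ref 4 -> FAULT, frames=[3,4] (faults so far: 2)
  step 2: ref 2 -> FAULT, evict 3, frames=[2,4] (faults so far: 3)
  step 3: ref 2 -> HIT, frames=[2,4] (faults so far: 3)
  step 4: ref 2 -> HIT, frames=[2,4] (faults so far: 3)
  step 5: ref 1 -> FAULT, evict 4, frames=[2,1] (faults so far: 4)
  step 6: ref 2 -> HIT, frames=[2,1] (faults so far: 4)
  step 7: ref 2 -> HIT, frames=[2,1] (faults so far: 4)
  step 8: ref 1 -> HIT, frames=[2,1] (faults so far: 4)
  step 9: ref 1 -> HIT, frames=[2,1] (faults so far: 4)
  step 10: ref 2 -> HIT, frames=[2,1] (faults so far: 4)
  step 11: ref 2 -> HIT, frames=[2,1] (faults so far: 4)
  step 12: ref 3 -> FAULT, evict 1, frames=[2,3] (faults so far: 5)
  step 13: ref 2 -> HIT, frames=[2,3] (faults so far: 5)
  step 14: ref 2 -> HIT, frames=[2,3] (faults so far: 5)
  LRU total faults: 5
--- Optimal ---
  step 0: ref 3 -> FAULT, frames=[3,-] (faults so far: 1)
  step 1: ref 4 -> FAULT, frames=[3,4] (faults so far: 2)
  step 2: ref 2 -> FAULT, evict 4, frames=[3,2] (faults so far: 3)
  step 3: ref 2 -> HIT, frames=[3,2] (faults so far: 3)
  step 4: ref 2 -> HIT, frames=[3,2] (faults so far: 3)
  step 5: ref 1 -> FAULT, evict 3, frames=[1,2] (faults so far: 4)
  step 6: ref 2 -> HIT, frames=[1,2] (faults so far: 4)
  step 7: ref 2 -> HIT, frames=[1,2] (faults so far: 4)
  step 8: ref 1 -> HIT, frames=[1,2] (faults so far: 4)
  step 9: ref 1 -> HIT, frames=[1,2] (faults so far: 4)
  step 10: ref 2 -> HIT, frames=[1,2] (faults so far: 4)
  step 11: ref 2 -> HIT, frames=[1,2] (faults so far: 4)
  step 12: ref 3 -> FAULT, evict 1, frames=[3,2] (faults so far: 5)
  step 13: ref 2 -> HIT, frames=[3,2] (faults so far: 5)
  step 14: ref 2 -> HIT, frames=[3,2] (faults so far: 5)
  Optimal total faults: 5

Answer: 6 5 5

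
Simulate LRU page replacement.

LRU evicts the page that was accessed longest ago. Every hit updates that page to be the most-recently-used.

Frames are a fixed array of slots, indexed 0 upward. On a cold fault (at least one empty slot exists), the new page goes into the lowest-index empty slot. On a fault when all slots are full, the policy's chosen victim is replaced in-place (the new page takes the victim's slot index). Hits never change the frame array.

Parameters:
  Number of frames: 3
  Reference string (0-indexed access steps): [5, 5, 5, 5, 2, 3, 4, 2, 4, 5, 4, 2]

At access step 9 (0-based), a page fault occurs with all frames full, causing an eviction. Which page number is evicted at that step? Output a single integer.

Answer: 3

Derivation:
Step 0: ref 5 -> FAULT, frames=[5,-,-]
Step 1: ref 5 -> HIT, frames=[5,-,-]
Step 2: ref 5 -> HIT, frames=[5,-,-]
Step 3: ref 5 -> HIT, frames=[5,-,-]
Step 4: ref 2 -> FAULT, frames=[5,2,-]
Step 5: ref 3 -> FAULT, frames=[5,2,3]
Step 6: ref 4 -> FAULT, evict 5, frames=[4,2,3]
Step 7: ref 2 -> HIT, frames=[4,2,3]
Step 8: ref 4 -> HIT, frames=[4,2,3]
Step 9: ref 5 -> FAULT, evict 3, frames=[4,2,5]
At step 9: evicted page 3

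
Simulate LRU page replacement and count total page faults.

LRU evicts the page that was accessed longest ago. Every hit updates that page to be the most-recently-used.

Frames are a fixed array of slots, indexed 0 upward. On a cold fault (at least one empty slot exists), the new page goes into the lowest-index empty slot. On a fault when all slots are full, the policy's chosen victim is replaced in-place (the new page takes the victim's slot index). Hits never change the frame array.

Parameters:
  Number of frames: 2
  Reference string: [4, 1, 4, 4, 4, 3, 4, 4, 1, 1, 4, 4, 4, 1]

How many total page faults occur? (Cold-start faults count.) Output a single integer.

Step 0: ref 4 → FAULT, frames=[4,-]
Step 1: ref 1 → FAULT, frames=[4,1]
Step 2: ref 4 → HIT, frames=[4,1]
Step 3: ref 4 → HIT, frames=[4,1]
Step 4: ref 4 → HIT, frames=[4,1]
Step 5: ref 3 → FAULT (evict 1), frames=[4,3]
Step 6: ref 4 → HIT, frames=[4,3]
Step 7: ref 4 → HIT, frames=[4,3]
Step 8: ref 1 → FAULT (evict 3), frames=[4,1]
Step 9: ref 1 → HIT, frames=[4,1]
Step 10: ref 4 → HIT, frames=[4,1]
Step 11: ref 4 → HIT, frames=[4,1]
Step 12: ref 4 → HIT, frames=[4,1]
Step 13: ref 1 → HIT, frames=[4,1]
Total faults: 4

Answer: 4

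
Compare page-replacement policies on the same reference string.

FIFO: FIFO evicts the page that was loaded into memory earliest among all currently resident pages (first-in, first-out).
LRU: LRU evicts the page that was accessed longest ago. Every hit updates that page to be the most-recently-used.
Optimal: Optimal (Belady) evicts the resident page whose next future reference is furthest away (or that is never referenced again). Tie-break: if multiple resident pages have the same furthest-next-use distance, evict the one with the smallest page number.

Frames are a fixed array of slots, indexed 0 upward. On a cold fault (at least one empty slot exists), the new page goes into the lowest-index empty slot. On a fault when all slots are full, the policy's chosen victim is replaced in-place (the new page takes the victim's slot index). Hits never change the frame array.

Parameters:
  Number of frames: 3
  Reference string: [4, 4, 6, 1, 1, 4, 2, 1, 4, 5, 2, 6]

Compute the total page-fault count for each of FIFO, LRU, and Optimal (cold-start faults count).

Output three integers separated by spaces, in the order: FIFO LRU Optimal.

--- FIFO ---
  step 0: ref 4 -> FAULT, frames=[4,-,-] (faults so far: 1)
  step 1: ref 4 -> HIT, frames=[4,-,-] (faults so far: 1)
  step 2: ref 6 -> FAULT, frames=[4,6,-] (faults so far: 2)
  step 3: ref 1 -> FAULT, frames=[4,6,1] (faults so far: 3)
  step 4: ref 1 -> HIT, frames=[4,6,1] (faults so far: 3)
  step 5: ref 4 -> HIT, frames=[4,6,1] (faults so far: 3)
  step 6: ref 2 -> FAULT, evict 4, frames=[2,6,1] (faults so far: 4)
  step 7: ref 1 -> HIT, frames=[2,6,1] (faults so far: 4)
  step 8: ref 4 -> FAULT, evict 6, frames=[2,4,1] (faults so far: 5)
  step 9: ref 5 -> FAULT, evict 1, frames=[2,4,5] (faults so far: 6)
  step 10: ref 2 -> HIT, frames=[2,4,5] (faults so far: 6)
  step 11: ref 6 -> FAULT, evict 2, frames=[6,4,5] (faults so far: 7)
  FIFO total faults: 7
--- LRU ---
  step 0: ref 4 -> FAULT, frames=[4,-,-] (faults so far: 1)
  step 1: ref 4 -> HIT, frames=[4,-,-] (faults so far: 1)
  step 2: ref 6 -> FAULT, frames=[4,6,-] (faults so far: 2)
  step 3: ref 1 -> FAULT, frames=[4,6,1] (faults so far: 3)
  step 4: ref 1 -> HIT, frames=[4,6,1] (faults so far: 3)
  step 5: ref 4 -> HIT, frames=[4,6,1] (faults so far: 3)
  step 6: ref 2 -> FAULT, evict 6, frames=[4,2,1] (faults so far: 4)
  step 7: ref 1 -> HIT, frames=[4,2,1] (faults so far: 4)
  step 8: ref 4 -> HIT, frames=[4,2,1] (faults so far: 4)
  step 9: ref 5 -> FAULT, evict 2, frames=[4,5,1] (faults so far: 5)
  step 10: ref 2 -> FAULT, evict 1, frames=[4,5,2] (faults so far: 6)
  step 11: ref 6 -> FAULT, evict 4, frames=[6,5,2] (faults so far: 7)
  LRU total faults: 7
--- Optimal ---
  step 0: ref 4 -> FAULT, frames=[4,-,-] (faults so far: 1)
  step 1: ref 4 -> HIT, frames=[4,-,-] (faults so far: 1)
  step 2: ref 6 -> FAULT, frames=[4,6,-] (faults so far: 2)
  step 3: ref 1 -> FAULT, frames=[4,6,1] (faults so far: 3)
  step 4: ref 1 -> HIT, frames=[4,6,1] (faults so far: 3)
  step 5: ref 4 -> HIT, frames=[4,6,1] (faults so far: 3)
  step 6: ref 2 -> FAULT, evict 6, frames=[4,2,1] (faults so far: 4)
  step 7: ref 1 -> HIT, frames=[4,2,1] (faults so far: 4)
  step 8: ref 4 -> HIT, frames=[4,2,1] (faults so far: 4)
  step 9: ref 5 -> FAULT, evict 1, frames=[4,2,5] (faults so far: 5)
  step 10: ref 2 -> HIT, frames=[4,2,5] (faults so far: 5)
  step 11: ref 6 -> FAULT, evict 2, frames=[4,6,5] (faults so far: 6)
  Optimal total faults: 6

Answer: 7 7 6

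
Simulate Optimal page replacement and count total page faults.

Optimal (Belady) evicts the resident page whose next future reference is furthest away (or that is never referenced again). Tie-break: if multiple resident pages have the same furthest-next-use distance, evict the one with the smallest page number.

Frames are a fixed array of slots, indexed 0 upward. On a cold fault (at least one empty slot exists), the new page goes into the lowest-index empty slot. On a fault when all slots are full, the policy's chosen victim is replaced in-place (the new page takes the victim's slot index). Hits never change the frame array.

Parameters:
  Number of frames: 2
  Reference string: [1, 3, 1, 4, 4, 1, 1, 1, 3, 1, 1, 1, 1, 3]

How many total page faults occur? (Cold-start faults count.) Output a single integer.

Answer: 4

Derivation:
Step 0: ref 1 → FAULT, frames=[1,-]
Step 1: ref 3 → FAULT, frames=[1,3]
Step 2: ref 1 → HIT, frames=[1,3]
Step 3: ref 4 → FAULT (evict 3), frames=[1,4]
Step 4: ref 4 → HIT, frames=[1,4]
Step 5: ref 1 → HIT, frames=[1,4]
Step 6: ref 1 → HIT, frames=[1,4]
Step 7: ref 1 → HIT, frames=[1,4]
Step 8: ref 3 → FAULT (evict 4), frames=[1,3]
Step 9: ref 1 → HIT, frames=[1,3]
Step 10: ref 1 → HIT, frames=[1,3]
Step 11: ref 1 → HIT, frames=[1,3]
Step 12: ref 1 → HIT, frames=[1,3]
Step 13: ref 3 → HIT, frames=[1,3]
Total faults: 4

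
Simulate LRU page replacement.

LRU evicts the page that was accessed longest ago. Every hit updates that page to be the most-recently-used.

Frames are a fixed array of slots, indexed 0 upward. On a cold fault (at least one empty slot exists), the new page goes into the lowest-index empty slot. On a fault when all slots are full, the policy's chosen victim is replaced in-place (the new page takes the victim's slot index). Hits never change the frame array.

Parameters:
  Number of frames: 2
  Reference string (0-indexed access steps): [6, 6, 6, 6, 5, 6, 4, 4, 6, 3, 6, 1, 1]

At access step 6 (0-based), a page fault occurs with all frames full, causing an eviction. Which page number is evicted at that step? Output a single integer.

Answer: 5

Derivation:
Step 0: ref 6 -> FAULT, frames=[6,-]
Step 1: ref 6 -> HIT, frames=[6,-]
Step 2: ref 6 -> HIT, frames=[6,-]
Step 3: ref 6 -> HIT, frames=[6,-]
Step 4: ref 5 -> FAULT, frames=[6,5]
Step 5: ref 6 -> HIT, frames=[6,5]
Step 6: ref 4 -> FAULT, evict 5, frames=[6,4]
At step 6: evicted page 5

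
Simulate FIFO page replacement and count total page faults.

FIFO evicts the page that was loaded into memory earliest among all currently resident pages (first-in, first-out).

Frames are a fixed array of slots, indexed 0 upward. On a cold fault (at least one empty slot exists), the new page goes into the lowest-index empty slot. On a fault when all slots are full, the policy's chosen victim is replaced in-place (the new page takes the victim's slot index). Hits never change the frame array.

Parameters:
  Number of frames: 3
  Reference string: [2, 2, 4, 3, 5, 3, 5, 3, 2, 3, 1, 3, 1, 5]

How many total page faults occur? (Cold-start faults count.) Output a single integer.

Step 0: ref 2 → FAULT, frames=[2,-,-]
Step 1: ref 2 → HIT, frames=[2,-,-]
Step 2: ref 4 → FAULT, frames=[2,4,-]
Step 3: ref 3 → FAULT, frames=[2,4,3]
Step 4: ref 5 → FAULT (evict 2), frames=[5,4,3]
Step 5: ref 3 → HIT, frames=[5,4,3]
Step 6: ref 5 → HIT, frames=[5,4,3]
Step 7: ref 3 → HIT, frames=[5,4,3]
Step 8: ref 2 → FAULT (evict 4), frames=[5,2,3]
Step 9: ref 3 → HIT, frames=[5,2,3]
Step 10: ref 1 → FAULT (evict 3), frames=[5,2,1]
Step 11: ref 3 → FAULT (evict 5), frames=[3,2,1]
Step 12: ref 1 → HIT, frames=[3,2,1]
Step 13: ref 5 → FAULT (evict 2), frames=[3,5,1]
Total faults: 8

Answer: 8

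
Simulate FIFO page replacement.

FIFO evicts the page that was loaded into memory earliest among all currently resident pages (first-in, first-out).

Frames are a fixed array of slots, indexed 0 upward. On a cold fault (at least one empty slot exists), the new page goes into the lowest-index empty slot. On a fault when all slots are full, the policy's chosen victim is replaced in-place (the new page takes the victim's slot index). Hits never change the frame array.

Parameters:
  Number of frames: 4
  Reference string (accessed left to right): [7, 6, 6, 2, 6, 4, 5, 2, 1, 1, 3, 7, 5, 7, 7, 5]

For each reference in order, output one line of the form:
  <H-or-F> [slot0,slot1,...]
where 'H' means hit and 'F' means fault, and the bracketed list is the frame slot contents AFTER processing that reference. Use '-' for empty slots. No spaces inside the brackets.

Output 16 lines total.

F [7,-,-,-]
F [7,6,-,-]
H [7,6,-,-]
F [7,6,2,-]
H [7,6,2,-]
F [7,6,2,4]
F [5,6,2,4]
H [5,6,2,4]
F [5,1,2,4]
H [5,1,2,4]
F [5,1,3,4]
F [5,1,3,7]
H [5,1,3,7]
H [5,1,3,7]
H [5,1,3,7]
H [5,1,3,7]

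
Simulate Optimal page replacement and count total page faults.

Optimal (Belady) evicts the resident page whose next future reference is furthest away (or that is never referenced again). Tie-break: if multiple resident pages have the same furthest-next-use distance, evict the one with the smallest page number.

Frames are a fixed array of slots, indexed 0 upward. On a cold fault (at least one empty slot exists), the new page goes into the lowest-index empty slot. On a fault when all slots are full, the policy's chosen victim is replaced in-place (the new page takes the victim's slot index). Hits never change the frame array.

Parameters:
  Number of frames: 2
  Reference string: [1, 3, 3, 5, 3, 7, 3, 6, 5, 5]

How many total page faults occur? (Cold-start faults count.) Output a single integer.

Answer: 6

Derivation:
Step 0: ref 1 → FAULT, frames=[1,-]
Step 1: ref 3 → FAULT, frames=[1,3]
Step 2: ref 3 → HIT, frames=[1,3]
Step 3: ref 5 → FAULT (evict 1), frames=[5,3]
Step 4: ref 3 → HIT, frames=[5,3]
Step 5: ref 7 → FAULT (evict 5), frames=[7,3]
Step 6: ref 3 → HIT, frames=[7,3]
Step 7: ref 6 → FAULT (evict 3), frames=[7,6]
Step 8: ref 5 → FAULT (evict 6), frames=[7,5]
Step 9: ref 5 → HIT, frames=[7,5]
Total faults: 6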